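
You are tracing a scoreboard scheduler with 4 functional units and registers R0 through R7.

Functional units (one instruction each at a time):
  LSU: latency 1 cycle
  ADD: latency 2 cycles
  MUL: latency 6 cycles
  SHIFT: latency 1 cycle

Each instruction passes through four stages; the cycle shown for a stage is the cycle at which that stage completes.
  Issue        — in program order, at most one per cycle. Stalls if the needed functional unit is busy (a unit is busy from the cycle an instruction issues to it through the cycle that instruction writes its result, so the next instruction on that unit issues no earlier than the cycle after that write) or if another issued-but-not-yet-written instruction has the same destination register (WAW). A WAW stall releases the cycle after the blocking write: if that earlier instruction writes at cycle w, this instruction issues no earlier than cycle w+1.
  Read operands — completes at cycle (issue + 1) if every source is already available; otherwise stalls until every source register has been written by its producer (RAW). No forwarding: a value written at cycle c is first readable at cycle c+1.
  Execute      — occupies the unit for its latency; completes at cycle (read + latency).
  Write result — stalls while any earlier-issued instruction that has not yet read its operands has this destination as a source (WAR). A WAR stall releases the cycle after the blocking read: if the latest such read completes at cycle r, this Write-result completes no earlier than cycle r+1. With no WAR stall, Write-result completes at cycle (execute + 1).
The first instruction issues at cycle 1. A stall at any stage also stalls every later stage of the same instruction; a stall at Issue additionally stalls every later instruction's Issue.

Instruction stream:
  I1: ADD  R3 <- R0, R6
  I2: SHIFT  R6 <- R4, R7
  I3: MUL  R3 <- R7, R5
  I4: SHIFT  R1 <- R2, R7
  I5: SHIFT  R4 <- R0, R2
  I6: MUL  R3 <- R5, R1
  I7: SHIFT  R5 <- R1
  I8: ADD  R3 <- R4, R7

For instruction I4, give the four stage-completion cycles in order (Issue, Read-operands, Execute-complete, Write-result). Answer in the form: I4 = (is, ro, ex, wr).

I1 -> (1, 2, 4, 5)
I2 -> (2, 3, 4, 5)
I3 -> (6, 7, 13, 14)  // WAW R3: wait I1 write@5
I4 -> (7, 8, 9, 10)
I5 -> (11, 12, 13, 14)  // struct: SHIFT busy until I4 writes@10
I6 -> (15, 16, 22, 23)  // struct: MUL busy until I3 writes@14
I7 -> (16, 17, 18, 19)
I8 -> (24, 25, 27, 28)  // WAW R3: wait I6 write@23

I4 = (7, 8, 9, 10)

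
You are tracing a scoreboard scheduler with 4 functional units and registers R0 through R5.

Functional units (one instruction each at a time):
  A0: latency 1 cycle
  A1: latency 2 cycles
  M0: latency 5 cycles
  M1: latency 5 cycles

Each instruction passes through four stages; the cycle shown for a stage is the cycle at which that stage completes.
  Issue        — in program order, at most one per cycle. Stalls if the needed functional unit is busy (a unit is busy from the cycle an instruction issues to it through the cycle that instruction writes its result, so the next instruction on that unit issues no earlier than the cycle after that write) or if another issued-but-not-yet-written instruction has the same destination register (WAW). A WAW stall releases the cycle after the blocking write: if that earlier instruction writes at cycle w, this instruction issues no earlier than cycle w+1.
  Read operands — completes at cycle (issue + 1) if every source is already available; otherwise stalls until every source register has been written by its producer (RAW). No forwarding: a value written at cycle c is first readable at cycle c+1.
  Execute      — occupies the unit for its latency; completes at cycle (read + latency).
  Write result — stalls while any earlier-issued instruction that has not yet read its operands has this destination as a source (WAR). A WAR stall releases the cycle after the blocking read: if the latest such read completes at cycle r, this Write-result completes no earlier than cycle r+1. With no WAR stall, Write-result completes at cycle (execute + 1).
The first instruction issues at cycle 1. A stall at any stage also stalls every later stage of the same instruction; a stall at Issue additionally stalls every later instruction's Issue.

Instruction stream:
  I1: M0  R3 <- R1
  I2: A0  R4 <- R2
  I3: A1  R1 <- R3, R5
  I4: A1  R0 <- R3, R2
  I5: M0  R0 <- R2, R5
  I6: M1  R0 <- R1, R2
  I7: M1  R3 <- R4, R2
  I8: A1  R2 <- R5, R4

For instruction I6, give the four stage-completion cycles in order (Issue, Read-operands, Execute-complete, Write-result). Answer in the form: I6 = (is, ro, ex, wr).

I6 = (26, 27, 32, 33)

I1  is:1  ro:2  ex:7  wr:8
I2  is:2  ro:3  ex:4  wr:5
I3  is:3  ro:9  ex:11  wr:12  — RAW R3: wait I1 write@8
I4  is:13  ro:14  ex:16  wr:17  — struct: A1 busy until I3 writes@12
I5  is:18  ro:19  ex:24  wr:25  — WAW R0: wait I4 write@17
I6  is:26  ro:27  ex:32  wr:33  — WAW R0: wait I5 write@25
I7  is:34  ro:35  ex:40  wr:41  — struct: M1 busy until I6 writes@33
I8  is:35  ro:36  ex:38  wr:39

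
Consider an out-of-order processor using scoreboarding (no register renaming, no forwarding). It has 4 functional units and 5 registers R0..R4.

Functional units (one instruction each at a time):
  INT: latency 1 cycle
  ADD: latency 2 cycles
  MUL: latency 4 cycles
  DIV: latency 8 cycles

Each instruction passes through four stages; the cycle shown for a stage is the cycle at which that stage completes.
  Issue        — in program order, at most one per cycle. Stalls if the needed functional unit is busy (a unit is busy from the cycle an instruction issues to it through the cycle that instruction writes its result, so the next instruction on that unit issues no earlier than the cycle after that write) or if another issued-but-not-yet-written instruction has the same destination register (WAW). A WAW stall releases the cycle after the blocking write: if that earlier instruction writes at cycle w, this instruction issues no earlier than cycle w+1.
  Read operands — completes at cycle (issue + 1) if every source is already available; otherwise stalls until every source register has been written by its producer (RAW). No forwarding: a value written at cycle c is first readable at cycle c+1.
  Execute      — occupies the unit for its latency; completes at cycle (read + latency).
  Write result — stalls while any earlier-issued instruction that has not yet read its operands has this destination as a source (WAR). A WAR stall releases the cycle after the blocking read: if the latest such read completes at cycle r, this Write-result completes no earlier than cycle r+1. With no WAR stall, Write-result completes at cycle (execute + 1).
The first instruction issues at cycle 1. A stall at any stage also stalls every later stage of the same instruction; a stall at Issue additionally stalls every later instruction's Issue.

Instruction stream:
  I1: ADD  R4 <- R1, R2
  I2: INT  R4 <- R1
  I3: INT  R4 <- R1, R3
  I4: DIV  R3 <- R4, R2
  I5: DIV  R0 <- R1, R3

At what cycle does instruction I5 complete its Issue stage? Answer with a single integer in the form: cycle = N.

t=1  issue I1 (ADD)
t=2  I1 read-ops
t=4  I1 finished on ADD
t=5  I1→R4
t=6  issue I2 (INT)
t=7  I2 read-ops
t=8  I2 finished on INT
t=9  I2→R4
t=10  issue I3 (INT)
t=11  I3 read-ops · issue I4 (DIV)
t=12  I3 finished on INT
t=13  I3→R4
t=14  I4 read-ops
t=22  I4 finished on DIV
t=23  I4→R3
t=24  issue I5 (DIV)
t=25  I5 read-ops
t=33  I5 finished on DIV
t=34  I5→R0

cycle = 24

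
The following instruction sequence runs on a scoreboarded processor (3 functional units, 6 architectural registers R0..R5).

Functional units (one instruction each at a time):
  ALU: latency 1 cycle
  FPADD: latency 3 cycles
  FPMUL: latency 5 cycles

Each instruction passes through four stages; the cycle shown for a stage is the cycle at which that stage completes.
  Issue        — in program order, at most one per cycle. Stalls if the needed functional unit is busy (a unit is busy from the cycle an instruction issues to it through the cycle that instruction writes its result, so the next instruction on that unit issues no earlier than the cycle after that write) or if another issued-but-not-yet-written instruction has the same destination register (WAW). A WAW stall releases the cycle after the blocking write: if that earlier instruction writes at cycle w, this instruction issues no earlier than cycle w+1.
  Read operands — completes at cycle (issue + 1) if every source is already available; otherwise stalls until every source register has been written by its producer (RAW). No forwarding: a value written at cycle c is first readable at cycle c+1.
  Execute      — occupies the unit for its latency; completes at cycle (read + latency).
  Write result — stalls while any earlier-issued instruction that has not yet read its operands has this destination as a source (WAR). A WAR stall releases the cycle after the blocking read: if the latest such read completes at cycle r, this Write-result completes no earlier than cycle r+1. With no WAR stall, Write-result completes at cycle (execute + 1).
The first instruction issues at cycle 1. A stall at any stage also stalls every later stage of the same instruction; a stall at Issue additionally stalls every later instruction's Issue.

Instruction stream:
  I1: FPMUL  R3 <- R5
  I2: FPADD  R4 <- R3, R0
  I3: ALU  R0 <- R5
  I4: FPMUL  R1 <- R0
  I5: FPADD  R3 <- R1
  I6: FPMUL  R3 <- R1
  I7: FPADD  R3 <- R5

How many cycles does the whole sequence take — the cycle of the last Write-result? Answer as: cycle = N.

cycle = 36

  I1 | 1 | 2 | 7 | 8
  I2 | 2 | 9 | 12 | 13   RAW R3: wait I1 write@8
  I3 | 3 | 4 | 5 | 10   WAR R0: wait I2 read@9
  I4 | 9 | 11 | 16 | 17   struct: FPMUL busy until I1 writes@8 · RAW R0: wait I3 write@10
  I5 | 14 | 18 | 21 | 22   struct: FPADD busy until I2 writes@13 · RAW R1: wait I4 write@17
  I6 | 23 | 24 | 29 | 30   WAW R3: wait I5 write@22
  I7 | 31 | 32 | 35 | 36   WAW R3: wait I6 write@30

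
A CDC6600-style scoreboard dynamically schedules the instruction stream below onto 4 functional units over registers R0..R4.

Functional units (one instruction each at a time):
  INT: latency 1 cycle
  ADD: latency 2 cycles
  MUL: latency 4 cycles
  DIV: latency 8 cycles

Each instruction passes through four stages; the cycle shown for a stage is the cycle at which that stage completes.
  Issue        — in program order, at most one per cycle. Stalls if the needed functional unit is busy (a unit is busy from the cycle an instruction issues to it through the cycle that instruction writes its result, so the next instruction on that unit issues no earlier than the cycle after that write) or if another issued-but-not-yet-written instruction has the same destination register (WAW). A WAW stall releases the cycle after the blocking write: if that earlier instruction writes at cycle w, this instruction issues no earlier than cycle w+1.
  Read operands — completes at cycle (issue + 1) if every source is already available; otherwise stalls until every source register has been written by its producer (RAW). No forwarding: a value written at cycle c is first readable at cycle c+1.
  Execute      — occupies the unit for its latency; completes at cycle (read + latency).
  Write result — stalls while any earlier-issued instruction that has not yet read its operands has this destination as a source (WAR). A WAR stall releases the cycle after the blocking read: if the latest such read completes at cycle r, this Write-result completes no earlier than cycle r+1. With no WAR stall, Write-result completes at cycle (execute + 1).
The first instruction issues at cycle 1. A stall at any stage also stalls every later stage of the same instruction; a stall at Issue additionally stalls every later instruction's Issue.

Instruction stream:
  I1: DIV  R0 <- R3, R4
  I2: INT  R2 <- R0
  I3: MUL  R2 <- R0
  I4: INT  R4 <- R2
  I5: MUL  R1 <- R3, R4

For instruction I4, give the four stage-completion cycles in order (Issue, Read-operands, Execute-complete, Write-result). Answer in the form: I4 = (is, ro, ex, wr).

I4 = (16, 22, 23, 24)

I1 -> (1, 2, 10, 11)
I2 -> (2, 12, 13, 14)  // RAW R0: wait I1 write@11
I3 -> (15, 16, 20, 21)  // WAW R2: wait I2 write@14
I4 -> (16, 22, 23, 24)  // RAW R2: wait I3 write@21
I5 -> (22, 25, 29, 30)  // struct: MUL busy until I3 writes@21, RAW R4: wait I4 write@24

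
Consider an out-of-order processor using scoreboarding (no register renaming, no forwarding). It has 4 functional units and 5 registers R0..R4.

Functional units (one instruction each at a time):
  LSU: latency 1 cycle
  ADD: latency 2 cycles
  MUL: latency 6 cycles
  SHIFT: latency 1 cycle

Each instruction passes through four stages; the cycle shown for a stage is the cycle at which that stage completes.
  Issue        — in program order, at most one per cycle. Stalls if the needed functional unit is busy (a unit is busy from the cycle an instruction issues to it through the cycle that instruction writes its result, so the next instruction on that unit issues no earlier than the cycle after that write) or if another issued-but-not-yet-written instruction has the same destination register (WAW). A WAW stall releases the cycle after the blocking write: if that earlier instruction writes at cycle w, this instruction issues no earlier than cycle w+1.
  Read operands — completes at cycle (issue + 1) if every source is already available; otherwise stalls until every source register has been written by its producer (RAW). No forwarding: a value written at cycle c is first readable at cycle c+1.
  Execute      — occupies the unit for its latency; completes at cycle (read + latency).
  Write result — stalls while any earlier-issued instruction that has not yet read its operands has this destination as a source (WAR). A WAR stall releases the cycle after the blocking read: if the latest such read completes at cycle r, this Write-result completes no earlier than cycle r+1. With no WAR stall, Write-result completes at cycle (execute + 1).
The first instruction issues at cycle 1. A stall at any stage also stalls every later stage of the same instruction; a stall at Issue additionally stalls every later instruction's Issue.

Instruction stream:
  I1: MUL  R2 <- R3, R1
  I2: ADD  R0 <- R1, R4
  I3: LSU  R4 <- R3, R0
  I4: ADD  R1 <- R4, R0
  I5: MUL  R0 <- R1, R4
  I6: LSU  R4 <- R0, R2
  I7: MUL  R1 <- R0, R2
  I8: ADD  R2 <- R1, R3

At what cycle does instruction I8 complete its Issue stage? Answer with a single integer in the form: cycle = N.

cycle 1: I1 issues→MUL
cycle 2: I1 reads · I2 issues→ADD
cycle 3: I2 reads · I3 issues→LSU
cycle 5: I2 exec-done
cycle 6: I2 writes R0
cycle 7: I3 reads · I4 issues→ADD
cycle 8: I1 exec-done · I3 exec-done
cycle 9: I1 writes R2 · I3 writes R4
cycle 10: I4 reads · I5 issues→MUL
cycle 11: I6 issues→LSU
cycle 12: I4 exec-done
cycle 13: I4 writes R1
cycle 14: I5 reads
cycle 20: I5 exec-done
cycle 21: I5 writes R0
cycle 22: I6 reads · I7 issues→MUL
cycle 23: I6 exec-done · I7 reads · I8 issues→ADD
cycle 24: I6 writes R4
cycle 29: I7 exec-done
cycle 30: I7 writes R1
cycle 31: I8 reads
cycle 33: I8 exec-done
cycle 34: I8 writes R2

cycle = 23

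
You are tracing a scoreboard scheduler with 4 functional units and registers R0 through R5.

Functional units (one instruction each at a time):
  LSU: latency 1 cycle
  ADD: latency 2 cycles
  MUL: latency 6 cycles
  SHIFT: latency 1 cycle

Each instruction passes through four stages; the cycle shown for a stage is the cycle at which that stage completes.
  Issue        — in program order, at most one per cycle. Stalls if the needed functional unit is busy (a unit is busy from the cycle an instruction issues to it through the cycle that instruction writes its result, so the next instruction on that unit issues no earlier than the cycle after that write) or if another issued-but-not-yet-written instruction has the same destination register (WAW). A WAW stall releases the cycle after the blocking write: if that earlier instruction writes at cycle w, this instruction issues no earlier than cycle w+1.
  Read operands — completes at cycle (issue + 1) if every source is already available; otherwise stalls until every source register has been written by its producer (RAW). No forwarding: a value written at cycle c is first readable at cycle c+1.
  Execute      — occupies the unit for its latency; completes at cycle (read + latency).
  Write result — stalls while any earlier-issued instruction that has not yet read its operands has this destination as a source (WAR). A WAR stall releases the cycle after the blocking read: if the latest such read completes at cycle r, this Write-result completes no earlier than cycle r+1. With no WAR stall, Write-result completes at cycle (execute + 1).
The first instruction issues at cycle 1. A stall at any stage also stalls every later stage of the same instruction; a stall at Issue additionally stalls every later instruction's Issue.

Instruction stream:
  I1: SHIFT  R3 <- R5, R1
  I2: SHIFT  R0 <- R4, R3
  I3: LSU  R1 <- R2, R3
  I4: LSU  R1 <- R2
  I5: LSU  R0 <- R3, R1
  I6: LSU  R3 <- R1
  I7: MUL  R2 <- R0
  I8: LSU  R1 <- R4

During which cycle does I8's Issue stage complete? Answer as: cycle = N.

cycle = 22

  I1 | 1 | 2 | 3 | 4
  I2 | 5 | 6 | 7 | 8   struct: SHIFT busy until I1 writes@4
  I3 | 6 | 7 | 8 | 9
  I4 | 10 | 11 | 12 | 13   struct: LSU busy until I3 writes@9
  I5 | 14 | 15 | 16 | 17   struct: LSU busy until I4 writes@13
  I6 | 18 | 19 | 20 | 21   struct: LSU busy until I5 writes@17
  I7 | 19 | 20 | 26 | 27
  I8 | 22 | 23 | 24 | 25   struct: LSU busy until I6 writes@21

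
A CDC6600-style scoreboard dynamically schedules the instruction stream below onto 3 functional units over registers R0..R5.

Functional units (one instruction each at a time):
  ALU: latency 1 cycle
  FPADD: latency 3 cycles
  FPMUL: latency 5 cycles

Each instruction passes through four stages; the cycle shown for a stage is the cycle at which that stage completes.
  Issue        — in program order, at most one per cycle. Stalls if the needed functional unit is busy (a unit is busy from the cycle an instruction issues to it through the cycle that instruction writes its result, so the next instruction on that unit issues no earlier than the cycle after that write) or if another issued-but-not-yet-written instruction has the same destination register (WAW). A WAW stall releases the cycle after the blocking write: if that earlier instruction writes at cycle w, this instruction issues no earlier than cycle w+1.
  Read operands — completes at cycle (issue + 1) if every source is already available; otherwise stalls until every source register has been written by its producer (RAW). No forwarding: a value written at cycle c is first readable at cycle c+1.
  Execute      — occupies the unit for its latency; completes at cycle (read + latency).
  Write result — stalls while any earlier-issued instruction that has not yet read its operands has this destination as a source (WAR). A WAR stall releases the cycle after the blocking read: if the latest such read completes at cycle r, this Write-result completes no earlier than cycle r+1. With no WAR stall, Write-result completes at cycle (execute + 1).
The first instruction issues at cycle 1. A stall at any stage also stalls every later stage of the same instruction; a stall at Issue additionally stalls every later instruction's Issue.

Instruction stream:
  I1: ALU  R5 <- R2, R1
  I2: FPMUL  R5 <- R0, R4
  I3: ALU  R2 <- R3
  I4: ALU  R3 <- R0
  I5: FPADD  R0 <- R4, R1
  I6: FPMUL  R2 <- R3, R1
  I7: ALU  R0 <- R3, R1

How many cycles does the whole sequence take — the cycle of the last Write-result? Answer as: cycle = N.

cycle = 20

t=1  I1 dispatched to ALU
t=2  I1 operands ready
t=3  I1 complete
t=4  R5←I1
t=5  I2 dispatched to FPMUL
t=6  I2 operands ready; I3 dispatched to ALU
t=7  I3 operands ready
t=8  I3 complete
t=9  R2←I3
t=10  I4 dispatched to ALU
t=11  I2 complete; I4 operands ready; I5 dispatched to FPADD
t=12  R5←I2; I4 complete; I5 operands ready
t=13  R3←I4; I6 dispatched to FPMUL
t=14  I6 operands ready
t=15  I5 complete
t=16  R0←I5
t=17  I7 dispatched to ALU
t=18  I7 operands ready
t=19  I6 complete; I7 complete
t=20  R2←I6; R0←I7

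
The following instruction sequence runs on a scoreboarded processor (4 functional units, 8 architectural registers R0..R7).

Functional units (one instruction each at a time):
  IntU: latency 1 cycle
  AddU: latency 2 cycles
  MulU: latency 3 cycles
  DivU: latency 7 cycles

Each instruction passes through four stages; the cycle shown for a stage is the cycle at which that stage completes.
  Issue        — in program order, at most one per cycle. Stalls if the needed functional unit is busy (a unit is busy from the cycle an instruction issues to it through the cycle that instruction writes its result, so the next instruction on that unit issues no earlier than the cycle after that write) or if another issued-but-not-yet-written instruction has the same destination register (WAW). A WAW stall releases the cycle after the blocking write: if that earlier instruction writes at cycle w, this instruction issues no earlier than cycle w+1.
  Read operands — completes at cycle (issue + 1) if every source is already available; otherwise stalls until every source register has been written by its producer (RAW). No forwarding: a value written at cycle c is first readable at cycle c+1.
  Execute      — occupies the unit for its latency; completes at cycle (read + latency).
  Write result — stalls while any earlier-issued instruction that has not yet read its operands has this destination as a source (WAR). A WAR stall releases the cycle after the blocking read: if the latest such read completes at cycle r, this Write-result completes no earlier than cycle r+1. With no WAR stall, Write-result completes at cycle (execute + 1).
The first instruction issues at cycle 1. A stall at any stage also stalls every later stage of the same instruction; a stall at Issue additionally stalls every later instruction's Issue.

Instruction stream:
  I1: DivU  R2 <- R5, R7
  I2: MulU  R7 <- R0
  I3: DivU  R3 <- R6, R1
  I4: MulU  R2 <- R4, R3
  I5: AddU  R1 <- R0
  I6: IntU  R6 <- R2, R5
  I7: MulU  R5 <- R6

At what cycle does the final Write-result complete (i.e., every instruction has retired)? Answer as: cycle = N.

cycle = 33

cycle 1: I1 issues→DivU
cycle 2: I1 reads; I2 issues→MulU
cycle 3: I2 reads
cycle 6: I2 exec-done
cycle 7: I2 writes R7
cycle 9: I1 exec-done
cycle 10: I1 writes R2
cycle 11: I3 issues→DivU
cycle 12: I3 reads; I4 issues→MulU
cycle 13: I5 issues→AddU
cycle 14: I5 reads; I6 issues→IntU
cycle 16: I5 exec-done
cycle 17: I5 writes R1
cycle 19: I3 exec-done
cycle 20: I3 writes R3
cycle 21: I4 reads
cycle 24: I4 exec-done
cycle 25: I4 writes R2
cycle 26: I6 reads; I7 issues→MulU
cycle 27: I6 exec-done
cycle 28: I6 writes R6
cycle 29: I7 reads
cycle 32: I7 exec-done
cycle 33: I7 writes R5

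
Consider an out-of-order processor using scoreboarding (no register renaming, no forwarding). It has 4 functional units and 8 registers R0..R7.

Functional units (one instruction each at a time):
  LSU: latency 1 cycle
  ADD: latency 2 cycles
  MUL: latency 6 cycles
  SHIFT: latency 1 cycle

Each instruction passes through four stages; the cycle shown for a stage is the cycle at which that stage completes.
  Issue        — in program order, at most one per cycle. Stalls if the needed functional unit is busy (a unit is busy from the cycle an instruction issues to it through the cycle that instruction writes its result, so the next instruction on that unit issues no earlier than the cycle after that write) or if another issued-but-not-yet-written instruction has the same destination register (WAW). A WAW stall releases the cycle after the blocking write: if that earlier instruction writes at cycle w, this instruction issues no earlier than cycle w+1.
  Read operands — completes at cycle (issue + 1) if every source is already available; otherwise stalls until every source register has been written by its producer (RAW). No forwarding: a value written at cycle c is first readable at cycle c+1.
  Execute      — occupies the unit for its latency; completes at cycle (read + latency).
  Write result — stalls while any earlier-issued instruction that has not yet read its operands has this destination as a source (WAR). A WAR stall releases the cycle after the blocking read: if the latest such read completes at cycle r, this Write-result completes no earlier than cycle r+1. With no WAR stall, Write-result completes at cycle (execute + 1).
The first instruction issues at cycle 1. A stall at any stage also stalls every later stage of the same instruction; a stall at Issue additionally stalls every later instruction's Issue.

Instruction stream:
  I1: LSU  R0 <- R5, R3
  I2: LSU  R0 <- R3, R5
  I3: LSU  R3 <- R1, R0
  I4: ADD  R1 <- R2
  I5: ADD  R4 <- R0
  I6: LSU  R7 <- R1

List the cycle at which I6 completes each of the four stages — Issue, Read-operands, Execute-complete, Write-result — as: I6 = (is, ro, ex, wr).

t=1  issue I1 (LSU)
t=2  I1 read-ops
t=3  I1 finished on LSU
t=4  I1→R0
t=5  issue I2 (LSU)
t=6  I2 read-ops
t=7  I2 finished on LSU
t=8  I2→R0
t=9  issue I3 (LSU)
t=10  I3 read-ops | issue I4 (ADD)
t=11  I3 finished on LSU | I4 read-ops
t=12  I3→R3
t=13  I4 finished on ADD
t=14  I4→R1
t=15  issue I5 (ADD)
t=16  I5 read-ops | issue I6 (LSU)
t=17  I6 read-ops
t=18  I5 finished on ADD | I6 finished on LSU
t=19  I5→R4 | I6→R7

I6 = (16, 17, 18, 19)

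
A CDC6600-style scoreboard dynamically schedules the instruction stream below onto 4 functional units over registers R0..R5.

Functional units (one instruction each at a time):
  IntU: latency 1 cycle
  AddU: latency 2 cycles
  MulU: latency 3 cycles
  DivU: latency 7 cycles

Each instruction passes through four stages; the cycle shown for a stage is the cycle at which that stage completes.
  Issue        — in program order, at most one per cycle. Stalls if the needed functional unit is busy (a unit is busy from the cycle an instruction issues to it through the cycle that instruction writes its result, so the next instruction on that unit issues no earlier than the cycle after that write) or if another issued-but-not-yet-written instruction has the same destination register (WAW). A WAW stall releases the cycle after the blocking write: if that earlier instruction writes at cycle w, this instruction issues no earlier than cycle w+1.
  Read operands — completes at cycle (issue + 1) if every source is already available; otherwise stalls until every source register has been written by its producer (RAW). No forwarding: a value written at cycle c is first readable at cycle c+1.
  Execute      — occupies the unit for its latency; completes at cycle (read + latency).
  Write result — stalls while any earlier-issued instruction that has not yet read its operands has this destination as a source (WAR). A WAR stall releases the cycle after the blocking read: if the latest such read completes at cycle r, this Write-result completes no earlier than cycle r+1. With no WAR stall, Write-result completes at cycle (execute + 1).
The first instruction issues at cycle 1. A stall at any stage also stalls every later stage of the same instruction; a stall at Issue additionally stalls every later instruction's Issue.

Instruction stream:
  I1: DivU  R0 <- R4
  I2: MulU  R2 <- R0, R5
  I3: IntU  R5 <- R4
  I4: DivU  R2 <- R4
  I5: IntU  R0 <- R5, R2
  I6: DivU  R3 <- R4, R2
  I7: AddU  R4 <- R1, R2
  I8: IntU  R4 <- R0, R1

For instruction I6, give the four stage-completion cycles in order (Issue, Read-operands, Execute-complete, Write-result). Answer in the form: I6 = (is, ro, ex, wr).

I6 = (26, 27, 34, 35)

[I1] 1/2/9/10
[I2] 2/11/14/15  (RAW R0: wait I1 write@10)
[I3] 3/4/5/12  (WAR R5: wait I2 read@11)
[I4] 16/17/24/25  (WAW R2: wait I2 write@15)
[I5] 17/26/27/28  (RAW R2: wait I4 write@25)
[I6] 26/27/34/35  (struct: DivU busy until I4 writes@25)
[I7] 27/28/30/31
[I8] 32/33/34/35  (WAW R4: wait I7 write@31)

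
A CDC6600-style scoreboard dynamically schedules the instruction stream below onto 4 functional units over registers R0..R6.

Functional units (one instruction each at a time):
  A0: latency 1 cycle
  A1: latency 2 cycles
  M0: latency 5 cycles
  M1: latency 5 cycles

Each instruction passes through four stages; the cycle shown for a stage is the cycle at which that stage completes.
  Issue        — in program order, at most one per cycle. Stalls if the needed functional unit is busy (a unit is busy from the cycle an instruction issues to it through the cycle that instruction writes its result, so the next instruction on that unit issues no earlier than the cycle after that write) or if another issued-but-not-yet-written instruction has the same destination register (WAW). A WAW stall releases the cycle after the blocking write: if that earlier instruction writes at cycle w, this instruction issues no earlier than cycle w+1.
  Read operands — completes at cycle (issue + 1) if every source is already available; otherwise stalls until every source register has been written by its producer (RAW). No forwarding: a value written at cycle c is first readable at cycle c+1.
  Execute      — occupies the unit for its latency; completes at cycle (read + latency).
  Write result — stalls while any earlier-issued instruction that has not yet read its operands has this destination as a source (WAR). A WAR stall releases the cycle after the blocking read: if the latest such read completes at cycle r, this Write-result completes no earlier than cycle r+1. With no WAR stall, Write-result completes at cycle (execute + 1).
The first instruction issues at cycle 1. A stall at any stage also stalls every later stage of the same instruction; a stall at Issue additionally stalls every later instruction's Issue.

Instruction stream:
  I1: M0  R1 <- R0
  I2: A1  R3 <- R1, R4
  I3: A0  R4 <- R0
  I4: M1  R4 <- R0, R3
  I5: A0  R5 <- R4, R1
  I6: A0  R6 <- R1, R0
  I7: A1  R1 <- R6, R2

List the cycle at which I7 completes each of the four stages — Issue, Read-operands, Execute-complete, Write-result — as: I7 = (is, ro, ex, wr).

I1 -> (1, 2, 7, 8)
I2 -> (2, 9, 11, 12)  // RAW R1: wait I1 write@8
I3 -> (3, 4, 5, 10)  // WAR R4: wait I2 read@9
I4 -> (11, 13, 18, 19)  // WAW R4: wait I3 write@10, RAW R3: wait I2 write@12
I5 -> (12, 20, 21, 22)  // RAW R4: wait I4 write@19
I6 -> (23, 24, 25, 26)  // struct: A0 busy until I5 writes@22
I7 -> (24, 27, 29, 30)  // RAW R6: wait I6 write@26

I7 = (24, 27, 29, 30)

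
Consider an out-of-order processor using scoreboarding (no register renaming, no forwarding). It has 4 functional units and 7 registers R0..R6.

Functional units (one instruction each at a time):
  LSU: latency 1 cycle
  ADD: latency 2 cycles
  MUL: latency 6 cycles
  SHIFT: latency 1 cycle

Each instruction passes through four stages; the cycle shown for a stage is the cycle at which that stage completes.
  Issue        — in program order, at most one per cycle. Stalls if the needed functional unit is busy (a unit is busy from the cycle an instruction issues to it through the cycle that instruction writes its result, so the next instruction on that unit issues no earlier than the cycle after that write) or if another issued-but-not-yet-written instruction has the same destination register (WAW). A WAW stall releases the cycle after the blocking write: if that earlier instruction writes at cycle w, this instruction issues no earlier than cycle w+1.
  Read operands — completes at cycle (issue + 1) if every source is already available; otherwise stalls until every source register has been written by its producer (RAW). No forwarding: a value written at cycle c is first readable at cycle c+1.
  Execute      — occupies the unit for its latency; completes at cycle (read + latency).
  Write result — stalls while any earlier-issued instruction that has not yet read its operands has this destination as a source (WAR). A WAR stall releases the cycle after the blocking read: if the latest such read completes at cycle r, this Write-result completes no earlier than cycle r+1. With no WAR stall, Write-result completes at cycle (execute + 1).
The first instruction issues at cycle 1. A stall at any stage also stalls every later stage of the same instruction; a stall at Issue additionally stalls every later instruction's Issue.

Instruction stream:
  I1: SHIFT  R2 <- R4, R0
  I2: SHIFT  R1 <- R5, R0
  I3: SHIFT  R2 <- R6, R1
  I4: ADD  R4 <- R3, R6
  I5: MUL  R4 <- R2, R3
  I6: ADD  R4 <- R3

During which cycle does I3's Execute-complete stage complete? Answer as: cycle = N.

t=1  I1 issues→SHIFT
t=2  I1 reads
t=3  I1 exec-done
t=4  I1 writes R2
t=5  I2 issues→SHIFT
t=6  I2 reads
t=7  I2 exec-done
t=8  I2 writes R1
t=9  I3 issues→SHIFT
t=10  I3 reads, I4 issues→ADD
t=11  I3 exec-done, I4 reads
t=12  I3 writes R2
t=13  I4 exec-done
t=14  I4 writes R4
t=15  I5 issues→MUL
t=16  I5 reads
t=22  I5 exec-done
t=23  I5 writes R4
t=24  I6 issues→ADD
t=25  I6 reads
t=27  I6 exec-done
t=28  I6 writes R4

cycle = 11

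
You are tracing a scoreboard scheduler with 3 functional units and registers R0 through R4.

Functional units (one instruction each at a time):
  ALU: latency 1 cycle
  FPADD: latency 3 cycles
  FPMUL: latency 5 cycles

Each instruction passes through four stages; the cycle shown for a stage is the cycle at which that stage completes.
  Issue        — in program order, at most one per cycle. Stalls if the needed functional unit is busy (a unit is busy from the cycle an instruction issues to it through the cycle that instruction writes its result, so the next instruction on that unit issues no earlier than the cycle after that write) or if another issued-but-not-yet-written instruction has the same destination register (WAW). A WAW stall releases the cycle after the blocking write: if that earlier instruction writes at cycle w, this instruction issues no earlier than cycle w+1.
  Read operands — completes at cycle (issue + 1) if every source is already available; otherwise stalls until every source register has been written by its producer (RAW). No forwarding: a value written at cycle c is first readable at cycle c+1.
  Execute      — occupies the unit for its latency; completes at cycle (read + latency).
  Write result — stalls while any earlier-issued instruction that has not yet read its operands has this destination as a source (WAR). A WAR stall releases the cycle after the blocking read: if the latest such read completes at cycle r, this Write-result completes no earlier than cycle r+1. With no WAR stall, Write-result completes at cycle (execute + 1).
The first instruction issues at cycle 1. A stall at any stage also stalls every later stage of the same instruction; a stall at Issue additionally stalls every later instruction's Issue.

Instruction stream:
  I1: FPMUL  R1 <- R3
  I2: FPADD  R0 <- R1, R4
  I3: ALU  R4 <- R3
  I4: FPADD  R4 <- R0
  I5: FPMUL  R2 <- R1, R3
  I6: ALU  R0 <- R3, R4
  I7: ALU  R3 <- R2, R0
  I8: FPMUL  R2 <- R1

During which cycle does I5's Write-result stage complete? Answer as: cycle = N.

cycle = 22

1) issue 1, read 2, done 7, write 8
2) issue 2, read 9, done 12, write 13  <RAW R1: wait I1 write@8>
3) issue 3, read 4, done 5, write 10  <WAR R4: wait I2 read@9>
4) issue 14, read 15, done 18, write 19  <struct: FPADD busy until I2 writes@13>
5) issue 15, read 16, done 21, write 22
6) issue 16, read 20, done 21, write 22  <RAW R4: wait I4 write@19>
7) issue 23, read 24, done 25, write 26  <struct: ALU busy until I6 writes@22>
8) issue 24, read 25, done 30, write 31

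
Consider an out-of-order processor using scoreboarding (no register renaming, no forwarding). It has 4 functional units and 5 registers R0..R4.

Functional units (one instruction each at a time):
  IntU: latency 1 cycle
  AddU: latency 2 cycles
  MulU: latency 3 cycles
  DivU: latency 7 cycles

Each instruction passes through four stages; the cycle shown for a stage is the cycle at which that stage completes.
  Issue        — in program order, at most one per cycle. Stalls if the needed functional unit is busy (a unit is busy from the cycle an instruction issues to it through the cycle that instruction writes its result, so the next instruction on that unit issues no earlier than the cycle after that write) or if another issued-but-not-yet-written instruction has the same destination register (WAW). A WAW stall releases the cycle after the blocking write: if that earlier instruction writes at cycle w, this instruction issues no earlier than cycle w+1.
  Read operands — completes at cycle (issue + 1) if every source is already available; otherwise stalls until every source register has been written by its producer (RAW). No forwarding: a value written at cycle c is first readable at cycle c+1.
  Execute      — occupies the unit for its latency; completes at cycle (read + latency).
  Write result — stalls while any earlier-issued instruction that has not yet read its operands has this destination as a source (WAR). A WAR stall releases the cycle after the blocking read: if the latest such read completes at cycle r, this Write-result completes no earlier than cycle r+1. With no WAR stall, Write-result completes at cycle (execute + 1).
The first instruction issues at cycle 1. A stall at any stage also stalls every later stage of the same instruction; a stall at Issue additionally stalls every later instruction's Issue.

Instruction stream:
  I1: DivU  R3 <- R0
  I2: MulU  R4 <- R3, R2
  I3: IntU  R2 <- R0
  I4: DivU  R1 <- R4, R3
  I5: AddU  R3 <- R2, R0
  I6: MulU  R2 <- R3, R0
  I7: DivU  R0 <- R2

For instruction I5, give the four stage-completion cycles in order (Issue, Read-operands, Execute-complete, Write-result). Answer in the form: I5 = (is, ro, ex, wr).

I5 = (12, 13, 15, 17)

  I1 | 1 | 2 | 9 | 10
  I2 | 2 | 11 | 14 | 15   RAW R3: wait I1 write@10
  I3 | 3 | 4 | 5 | 12   WAR R2: wait I2 read@11
  I4 | 11 | 16 | 23 | 24   struct: DivU busy until I1 writes@10 · RAW R4: wait I2 write@15
  I5 | 12 | 13 | 15 | 17   WAR R3: wait I4 read@16
  I6 | 16 | 18 | 21 | 22   struct: MulU busy until I2 writes@15 · RAW R3: wait I5 write@17
  I7 | 25 | 26 | 33 | 34   struct: DivU busy until I4 writes@24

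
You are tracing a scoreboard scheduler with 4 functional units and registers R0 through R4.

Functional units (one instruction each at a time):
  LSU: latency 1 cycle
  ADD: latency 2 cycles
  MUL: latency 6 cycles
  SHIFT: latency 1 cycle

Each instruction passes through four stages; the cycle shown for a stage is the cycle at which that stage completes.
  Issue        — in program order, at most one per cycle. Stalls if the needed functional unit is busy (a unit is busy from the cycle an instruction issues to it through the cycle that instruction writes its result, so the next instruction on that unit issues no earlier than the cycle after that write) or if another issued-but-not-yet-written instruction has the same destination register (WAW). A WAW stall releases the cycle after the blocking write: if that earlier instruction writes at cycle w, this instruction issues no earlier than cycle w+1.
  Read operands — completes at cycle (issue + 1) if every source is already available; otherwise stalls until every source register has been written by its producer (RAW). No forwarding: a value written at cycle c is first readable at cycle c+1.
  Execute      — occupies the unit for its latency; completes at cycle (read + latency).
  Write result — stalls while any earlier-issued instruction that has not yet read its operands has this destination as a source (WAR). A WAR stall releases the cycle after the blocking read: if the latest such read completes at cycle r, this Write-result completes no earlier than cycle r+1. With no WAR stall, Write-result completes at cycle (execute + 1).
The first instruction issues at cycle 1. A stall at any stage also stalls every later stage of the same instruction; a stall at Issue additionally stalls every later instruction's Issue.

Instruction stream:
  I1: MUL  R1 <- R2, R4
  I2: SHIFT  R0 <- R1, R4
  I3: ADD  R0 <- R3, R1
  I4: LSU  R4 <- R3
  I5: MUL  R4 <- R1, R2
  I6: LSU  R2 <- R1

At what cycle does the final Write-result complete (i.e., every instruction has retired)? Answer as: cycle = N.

cycle = 26

cycle 1: I1 issues→MUL
cycle 2: I1 reads | I2 issues→SHIFT
cycle 8: I1 exec-done
cycle 9: I1 writes R1
cycle 10: I2 reads
cycle 11: I2 exec-done
cycle 12: I2 writes R0
cycle 13: I3 issues→ADD
cycle 14: I3 reads | I4 issues→LSU
cycle 15: I4 reads
cycle 16: I3 exec-done | I4 exec-done
cycle 17: I3 writes R0 | I4 writes R4
cycle 18: I5 issues→MUL
cycle 19: I5 reads | I6 issues→LSU
cycle 20: I6 reads
cycle 21: I6 exec-done
cycle 22: I6 writes R2
cycle 25: I5 exec-done
cycle 26: I5 writes R4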